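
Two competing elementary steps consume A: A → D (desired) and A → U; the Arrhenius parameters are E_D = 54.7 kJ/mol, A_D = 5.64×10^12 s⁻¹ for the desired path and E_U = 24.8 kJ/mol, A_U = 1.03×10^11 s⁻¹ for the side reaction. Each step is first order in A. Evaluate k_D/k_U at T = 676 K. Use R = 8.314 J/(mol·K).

Since both paths have the same order in A, the concentration cancels and S_{D/U} = k_D/k_U = (A_D/A_U)·exp[(E_U−E_D)/(RT)].
(E_U−E_D)/(RT) = (24.8−54.7)×10³/(8.314×676) = -29900/5620 = -5.320.
k_D/k_U = (5.64×10^12/1.03×10^11)·exp(-5.320) = 54.76 × 0.004893 = 0.268.
Since E_D > E_U, raising the temperature improves selectivity toward D.

0.268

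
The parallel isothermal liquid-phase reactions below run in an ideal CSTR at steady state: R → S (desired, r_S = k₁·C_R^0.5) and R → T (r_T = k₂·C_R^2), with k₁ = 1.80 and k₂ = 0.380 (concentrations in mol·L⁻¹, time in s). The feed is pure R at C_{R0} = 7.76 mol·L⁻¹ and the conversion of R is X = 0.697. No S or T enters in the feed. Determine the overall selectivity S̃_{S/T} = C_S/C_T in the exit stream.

1.31

Exit C_R = C_{R0}(1−X) = 7.76×0.303 = 2.351 mol·L⁻¹.
A CSTR operates uniformly at the exit composition, giving r_S = 2.760 and r_T = 2.101 (each k·C_R^n at C_R = 2.351).
Overall selectivity = C_S/C_T = r_Sτ/(r_Tτ) = r_S/r_T = 1.31.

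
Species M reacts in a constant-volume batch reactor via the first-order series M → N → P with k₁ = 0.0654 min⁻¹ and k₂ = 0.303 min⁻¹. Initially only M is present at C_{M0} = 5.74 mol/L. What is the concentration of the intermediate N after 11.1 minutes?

0.710 mol/L

Solving the coupled first-order balances gives C_N(t) = [k₁/(k₂−k₁)]·C_{M0}·(e^(−k₁t) − e^(−k₂t)).
e^(−k₁t) = e^(−0.0654×11.1) = e^(−0.7259) = 0.4839; e^(−k₂t) = e^(−3.363) = 0.03462.
C_N = 0.0654×5.74/(0.303−0.0654) × (0.4839−0.03462) = 1.580×0.4492 = 0.7098 mol/L.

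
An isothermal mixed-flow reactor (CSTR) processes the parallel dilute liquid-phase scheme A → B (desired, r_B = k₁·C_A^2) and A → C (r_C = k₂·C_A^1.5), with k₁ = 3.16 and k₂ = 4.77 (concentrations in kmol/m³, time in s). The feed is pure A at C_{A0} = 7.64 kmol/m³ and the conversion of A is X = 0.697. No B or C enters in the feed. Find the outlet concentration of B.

Exit C_A = C_{A0}(1−X) = 7.64×0.303 = 2.315 kmol/m³.
A CSTR operates uniformly at the exit composition, giving r_B = 16.93 and r_C = 16.80 (each k·C_A^n at C_A = 2.315).
Fraction of consumed A going to B: r_B/(r_B+r_C) = 0.5020.
C_B = 0.5020·C_{A0}·X = 0.5020×7.64×0.697 = 2.67 kmol/m³.

2.67 kmol/m³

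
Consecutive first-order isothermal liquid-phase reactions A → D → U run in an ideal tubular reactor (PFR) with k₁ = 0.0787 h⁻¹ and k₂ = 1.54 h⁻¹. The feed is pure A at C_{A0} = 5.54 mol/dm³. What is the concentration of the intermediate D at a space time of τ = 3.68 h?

0.222 mol/dm³

The intermediate concentration in a first-order A→B→C sequence is C_D = k₁C_{A0}(e^(−k₁τ) − e^(−k₂τ))/(k₂−k₁).
e^(−k₁τ) = e^(−0.0787×3.68) = e^(−0.2896) = 0.7486; e^(−k₂τ) = e^(−5.667) = 0.003458.
C_D = 0.0787×5.54/(1.54−0.0787) × (0.7486−0.003458) = 0.2984×0.7451 = 0.2223 mol/dm³.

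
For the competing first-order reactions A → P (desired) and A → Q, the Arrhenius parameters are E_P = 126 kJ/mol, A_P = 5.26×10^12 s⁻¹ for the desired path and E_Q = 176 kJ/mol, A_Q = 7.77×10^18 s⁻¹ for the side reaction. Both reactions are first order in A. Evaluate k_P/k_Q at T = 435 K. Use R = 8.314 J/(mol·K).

0.684

k_P/k_Q = (A_P/A_Q)·exp[−(E_P−E_Q)/(RT)] = (A_P/A_Q)·exp[(E_Q−E_P)/(RT)].
(E_Q−E_P)/(RT) = (176−126)×10³/(8.314×435) = 50000/3617 = 13.83.
k_P/k_Q = (5.26×10^12/7.77×10^18)·exp(13.83) = 6.770×10^-7 × 1.010×10^6 = 0.684.
Since E_P < E_Q, lowering the temperature improves selectivity toward P.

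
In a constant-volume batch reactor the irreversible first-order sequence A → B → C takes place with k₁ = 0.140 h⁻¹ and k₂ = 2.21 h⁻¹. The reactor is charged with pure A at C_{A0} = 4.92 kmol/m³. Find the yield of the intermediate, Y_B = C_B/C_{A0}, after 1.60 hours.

For first-order series with pure A initially, C_B(t) = k₁C_{A0}/(k₂−k₁)·(e^(−k₁t) − e^(−k₂t)).
e^(−k₁t) = e^(−0.140×1.60) = e^(−0.2240) = 0.7993; e^(−k₂t) = e^(−3.536) = 0.02913.
C_B = 0.140×4.92/(2.21−0.140) × (0.7993−0.02913) = 0.3328×0.7702 = 0.2563 kmol/m³.
Y_B = C_B/C_{A0} = 0.2563/4.92 = 0.0521.

0.0521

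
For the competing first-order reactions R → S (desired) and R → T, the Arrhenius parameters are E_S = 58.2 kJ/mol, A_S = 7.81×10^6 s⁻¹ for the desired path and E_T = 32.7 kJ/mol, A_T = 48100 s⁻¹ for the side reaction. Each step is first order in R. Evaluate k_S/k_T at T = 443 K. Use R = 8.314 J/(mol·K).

Since both paths have the same order in R, the concentration cancels and S_{S/T} = k_S/k_T = (A_S/A_T)·exp[(E_T−E_S)/(RT)].
(E_T−E_S)/(RT) = (32.7−58.2)×10³/(8.314×443) = -25500/3683 = -6.924.
k_S/k_T = (7.81×10^6/48100)·exp(-6.924) = 162.4 × 9.844×10^-4 = 0.160.
Since E_S > E_T, raising the temperature improves selectivity toward S.

0.160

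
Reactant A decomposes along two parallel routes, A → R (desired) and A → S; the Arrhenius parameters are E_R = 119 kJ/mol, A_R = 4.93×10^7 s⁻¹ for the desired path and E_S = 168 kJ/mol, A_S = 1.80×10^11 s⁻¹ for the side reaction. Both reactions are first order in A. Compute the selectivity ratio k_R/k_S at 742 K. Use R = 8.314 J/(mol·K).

0.771

With equal orders, S_{R/S} = k_R/k_S = (A_R/A_S)·exp[(E_S−E_R)/(RT)].
(E_S−E_R)/(RT) = (168−119)×10³/(8.314×742) = 49000/6169 = 7.943.
k_R/k_S = (4.93×10^7/1.80×10^11)·exp(7.943) = 2.739×10^-4 × 2816 = 0.771.
Since E_R < E_S, lowering the temperature improves selectivity toward R.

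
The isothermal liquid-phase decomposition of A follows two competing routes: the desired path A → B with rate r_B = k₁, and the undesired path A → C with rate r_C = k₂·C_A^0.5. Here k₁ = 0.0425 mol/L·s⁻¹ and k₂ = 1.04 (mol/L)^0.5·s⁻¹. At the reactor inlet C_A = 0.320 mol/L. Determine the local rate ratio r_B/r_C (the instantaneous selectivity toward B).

0.0722

S_{B/C} = r_B/r_C = (k₁)/(k₂·C_A^0.5) = (k₁/k₂)·C_A^-0.5.
= (0.0425) / (1.04×0.3200^0.5) = 0.04250/0.5883 = 0.0722.
The undesired path is higher order in A, so low C_A (CSTR or dilute feed) favours B.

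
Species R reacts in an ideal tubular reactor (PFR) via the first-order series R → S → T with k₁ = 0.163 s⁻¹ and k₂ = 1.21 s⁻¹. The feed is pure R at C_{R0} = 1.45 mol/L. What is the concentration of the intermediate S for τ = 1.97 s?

The intermediate concentration in a first-order A→B→C sequence is C_S = k₁C_{R0}(e^(−k₁τ) − e^(−k₂τ))/(k₂−k₁).
e^(−k₁τ) = e^(−0.163×1.97) = e^(−0.3211) = 0.7253; e^(−k₂τ) = e^(−2.384) = 0.09221.
C_S = 0.163×1.45/(1.21−0.163) × (0.7253−0.09221) = 0.2257×0.6331 = 0.1429 mol/L.

0.143 mol/L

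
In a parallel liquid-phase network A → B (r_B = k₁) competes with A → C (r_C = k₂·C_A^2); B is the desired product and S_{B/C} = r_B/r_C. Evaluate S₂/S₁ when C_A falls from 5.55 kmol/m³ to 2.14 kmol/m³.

S_{B/C} = (k₁/k₂)·C_A^-2, so S₂/S₁ = (C_{A,2}/C_{A,1})^-2.
= (2.14/5.55)^(-2) = (0.3856)^(-2) = 6.73.
Selectivity toward B rises as C_A falls — low-concentration operation is favoured.

6.73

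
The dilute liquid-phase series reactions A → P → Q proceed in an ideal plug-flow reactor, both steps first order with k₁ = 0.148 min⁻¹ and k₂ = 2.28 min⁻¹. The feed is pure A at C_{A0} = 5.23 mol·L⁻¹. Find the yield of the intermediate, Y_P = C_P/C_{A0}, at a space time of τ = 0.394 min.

0.0372

The intermediate concentration in a first-order A→B→C sequence is C_P = k₁C_{A0}(e^(−k₁τ) − e^(−k₂τ))/(k₂−k₁).
e^(−k₁τ) = e^(−0.148×0.394) = e^(−0.05831) = 0.9434; e^(−k₂τ) = e^(−0.8983) = 0.4073.
C_P = 0.148×5.23/(2.28−0.148) × (0.9434−0.4073) = 0.3631×0.5361 = 0.1946 mol·L⁻¹.
Y_P = C_P/C_{A0} = 0.1946/5.23 = 0.0372.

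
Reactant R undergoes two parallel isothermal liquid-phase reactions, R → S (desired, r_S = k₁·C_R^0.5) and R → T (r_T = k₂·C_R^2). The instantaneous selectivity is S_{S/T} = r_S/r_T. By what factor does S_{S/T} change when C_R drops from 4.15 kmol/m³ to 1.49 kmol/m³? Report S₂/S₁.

4.65

S_{S/T} = (k₁/k₂)·C_R^-1.5, so S₂/S₁ = (C_{R,2}/C_{R,1})^-1.5.
= (1.49/4.15)^(-1.5) = (0.3590)^(-1.5) = 4.65.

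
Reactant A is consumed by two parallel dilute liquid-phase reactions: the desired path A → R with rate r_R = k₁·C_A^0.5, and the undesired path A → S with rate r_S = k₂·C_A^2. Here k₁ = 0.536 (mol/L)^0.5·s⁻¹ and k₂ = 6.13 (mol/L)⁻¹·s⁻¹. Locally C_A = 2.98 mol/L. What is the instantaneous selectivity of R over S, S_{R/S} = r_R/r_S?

S_{R/S} = r_R/r_S = (k₁·C_A^0.5)/(k₂·C_A^2) = (k₁/k₂)·C_A^-1.5.
= (0.536×2.980^0.5) / (6.13×2.980^2) = 0.9253/54.44 = 0.0170.
The undesired path is higher order in A, so low C_A (CSTR or dilute feed) favours R.

0.0170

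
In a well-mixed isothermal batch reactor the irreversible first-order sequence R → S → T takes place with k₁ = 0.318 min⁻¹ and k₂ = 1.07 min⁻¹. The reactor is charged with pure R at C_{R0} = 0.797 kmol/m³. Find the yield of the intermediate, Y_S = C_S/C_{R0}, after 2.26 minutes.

Solving the coupled first-order balances gives C_S(t) = [k₁/(k₂−k₁)]·C_{R0}·(e^(−k₁t) − e^(−k₂t)).
e^(−k₁t) = e^(−0.318×2.26) = e^(−0.7187) = 0.4874; e^(−k₂t) = e^(−2.418) = 0.08908.
C_S = 0.318×0.797/(1.07−0.318) × (0.4874−0.08908) = 0.3370×0.3983 = 0.1342 kmol/m³.
Y_S = C_S/C_{R0} = 0.1342/0.797 = 0.168.

0.168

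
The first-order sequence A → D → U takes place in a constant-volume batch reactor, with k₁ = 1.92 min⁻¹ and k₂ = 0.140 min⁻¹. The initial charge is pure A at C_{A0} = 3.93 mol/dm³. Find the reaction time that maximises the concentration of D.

The intermediate peaks when r₁ = r₂, i.e. k₁e^(−k₁t) = k₂e^(−k₂t), giving t_opt = ln(k₂/k₁)/(k₂−k₁).
= ln(0.140/1.92)/(0.140−1.92) = ln(0.07292)/-1.780 = -2.618/-1.780 = 1.47 min.

1.47 min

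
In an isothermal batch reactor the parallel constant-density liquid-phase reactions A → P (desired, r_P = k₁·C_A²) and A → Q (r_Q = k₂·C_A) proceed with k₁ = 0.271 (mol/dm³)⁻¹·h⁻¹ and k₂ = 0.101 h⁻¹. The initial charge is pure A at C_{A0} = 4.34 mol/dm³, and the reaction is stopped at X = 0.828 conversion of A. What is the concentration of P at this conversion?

C_A = C_{A0}(1−X) = 0.7465 mol/dm³.
Along a PFR/batch, dC_Q/dC_A = −r_Q/(r_P+r_Q) = −k₂/(k₂+k₁·C_A).
Integrating from C_{A0} to C_A: C_Q = (0.101/0.271)·ln[(0.101+0.271·4.34)/(0.101+0.271·0.746)] = 0.3727·ln(1.277/0.3033) = 0.5358 mol/dm³.
Then C_P = (C_{A0}−C_A) − C_Q = 3.594 − 0.5358 = 3.058 mol/dm³.

3.06 mol/dm³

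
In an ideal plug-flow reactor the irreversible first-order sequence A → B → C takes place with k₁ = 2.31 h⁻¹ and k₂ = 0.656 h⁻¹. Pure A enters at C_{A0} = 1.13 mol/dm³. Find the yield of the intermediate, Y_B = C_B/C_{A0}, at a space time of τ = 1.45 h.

0.490

For first-order series with pure A initially, C_B(τ) = k₁C_{A0}/(k₂−k₁)·(e^(−k₁τ) − e^(−k₂τ)).
e^(−k₁τ) = e^(−2.31×1.45) = e^(−3.349) = 0.03510; e^(−k₂τ) = e^(−0.9512) = 0.3863.
C_B = 2.31×1.13/(0.656−2.31) × (0.03510−0.3863) = (-1.578)×(-0.3512) = 0.5542 mol/dm³.
Y_B = C_B/C_{A0} = 0.5542/1.13 = 0.490.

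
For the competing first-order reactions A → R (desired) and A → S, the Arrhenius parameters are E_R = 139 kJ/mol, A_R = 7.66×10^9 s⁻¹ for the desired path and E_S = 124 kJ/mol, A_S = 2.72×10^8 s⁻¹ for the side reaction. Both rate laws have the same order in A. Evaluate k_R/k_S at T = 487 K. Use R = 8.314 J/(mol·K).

Since both paths have the same order in A, the concentration cancels and S_{R/S} = k_R/k_S = (A_R/A_S)·exp[(E_S−E_R)/(RT)].
(E_S−E_R)/(RT) = (124−139)×10³/(8.314×487) = -15000/4049 = -3.705.
k_R/k_S = (7.66×10^9/2.72×10^8)·exp(-3.705) = 28.16 × 0.02461 = 0.693.

0.693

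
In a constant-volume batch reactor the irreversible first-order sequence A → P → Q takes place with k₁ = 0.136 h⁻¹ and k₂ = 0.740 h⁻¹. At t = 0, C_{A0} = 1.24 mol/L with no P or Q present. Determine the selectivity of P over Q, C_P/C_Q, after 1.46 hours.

The intermediate concentration in a first-order A→B→C sequence is C_P = k₁C_{A0}(e^(−k₁t) − e^(−k₂t))/(k₂−k₁).
e^(−k₁t) = e^(−0.136×1.46) = e^(−0.1986) = 0.8199; e^(−k₂t) = e^(−1.080) = 0.3395.
C_P = 0.136×1.24/(0.740−0.136) × (0.8199−0.3395) = 0.2792×0.4805 = 0.1341 mol/L.
C_A = C_{A0}e^(−k₁t) = 1.017 mol/L, so C_Q = C_{A0}−C_A−C_P = 0.08917 mol/L; C_P/C_Q = 1.50.

1.50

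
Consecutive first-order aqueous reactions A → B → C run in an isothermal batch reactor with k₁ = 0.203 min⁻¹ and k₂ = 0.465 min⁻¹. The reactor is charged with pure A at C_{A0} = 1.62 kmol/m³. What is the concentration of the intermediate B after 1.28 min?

The intermediate concentration in a first-order A→B→C sequence is C_B = k₁C_{A0}(e^(−k₁t) − e^(−k₂t))/(k₂−k₁).
e^(−k₁t) = e^(−0.203×1.28) = e^(−0.2598) = 0.7712; e^(−k₂t) = e^(−0.5952) = 0.5515.
C_B = 0.203×1.62/(0.465−0.203) × (0.7712−0.5515) = 1.255×0.2197 = 0.2758 kmol/m³.

0.276 kmol/m³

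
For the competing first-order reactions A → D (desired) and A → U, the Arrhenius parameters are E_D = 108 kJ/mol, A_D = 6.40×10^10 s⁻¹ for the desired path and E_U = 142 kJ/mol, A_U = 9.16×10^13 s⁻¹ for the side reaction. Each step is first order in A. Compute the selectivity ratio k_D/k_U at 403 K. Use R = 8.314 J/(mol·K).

17.8

With equal orders, S_{D/U} = k_D/k_U = (A_D/A_U)·exp[(E_U−E_D)/(RT)].
(E_U−E_D)/(RT) = (142−108)×10³/(8.314×403) = 34000/3351 = 10.15.
k_D/k_U = (6.40×10^10/9.16×10^13)·exp(10.15) = 6.987×10^-4 × 25530 = 17.8.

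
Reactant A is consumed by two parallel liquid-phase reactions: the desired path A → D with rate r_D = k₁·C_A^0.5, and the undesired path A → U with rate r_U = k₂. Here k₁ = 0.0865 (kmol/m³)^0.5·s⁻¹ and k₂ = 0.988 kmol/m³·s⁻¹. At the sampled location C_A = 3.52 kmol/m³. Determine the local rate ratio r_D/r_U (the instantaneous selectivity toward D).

S_{D/U} = r_D/r_U = (k₁·C_A^0.5)/(k₂) = (k₁/k₂)·C_A^0.5.
= (0.0865×3.520^0.5) / (0.988) = 0.1623/0.9880 = 0.164.
Since the desired path is higher order in A, keeping C_A high (PFR or concentrated feed) favours D.

0.164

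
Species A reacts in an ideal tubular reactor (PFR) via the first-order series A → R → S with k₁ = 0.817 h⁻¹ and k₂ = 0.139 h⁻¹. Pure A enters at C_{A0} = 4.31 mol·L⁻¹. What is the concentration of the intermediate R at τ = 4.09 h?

The intermediate concentration in a first-order A→B→C sequence is C_R = k₁C_{A0}(e^(−k₁τ) − e^(−k₂τ))/(k₂−k₁).
e^(−k₁τ) = e^(−0.817×4.09) = e^(−3.342) = 0.03538; e^(−k₂τ) = e^(−0.5685) = 0.5664.
C_R = 0.817×4.31/(0.139−0.817) × (0.03538−0.5664) = (-5.194)×(-0.5310) = 2.758 mol·L⁻¹.

2.76 mol·L⁻¹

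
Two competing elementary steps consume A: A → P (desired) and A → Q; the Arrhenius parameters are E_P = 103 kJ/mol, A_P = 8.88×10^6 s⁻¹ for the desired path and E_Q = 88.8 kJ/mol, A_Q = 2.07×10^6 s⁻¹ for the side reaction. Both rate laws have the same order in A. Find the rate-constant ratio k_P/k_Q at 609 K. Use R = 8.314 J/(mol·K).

Since both paths have the same order in A, the concentration cancels and S_{P/Q} = k_P/k_Q = (A_P/A_Q)·exp[(E_Q−E_P)/(RT)].
(E_Q−E_P)/(RT) = (88.8−103)×10³/(8.314×609) = -14200/5063 = -2.805.
k_P/k_Q = (8.88×10^6/2.07×10^6)·exp(-2.805) = 4.290 × 0.06053 = 0.260.

0.260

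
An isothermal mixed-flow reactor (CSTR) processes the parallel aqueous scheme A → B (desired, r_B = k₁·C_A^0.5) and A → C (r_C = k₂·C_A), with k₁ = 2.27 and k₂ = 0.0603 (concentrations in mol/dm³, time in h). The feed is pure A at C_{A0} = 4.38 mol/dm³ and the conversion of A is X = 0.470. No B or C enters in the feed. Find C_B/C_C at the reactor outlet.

Exit C_A = C_{A0}(1−X) = 4.38×0.530 = 2.321 mol/dm³.
Rates in a CSTR are evaluated at the outlet concentration: r_B = 2.27×2.321^0.5 = 3.459, r_C = 0.0603×2.321 = 0.1400.
Overall selectivity = C_B/C_C = r_Bτ/(r_Cτ) = r_B/r_C = 24.7.

24.7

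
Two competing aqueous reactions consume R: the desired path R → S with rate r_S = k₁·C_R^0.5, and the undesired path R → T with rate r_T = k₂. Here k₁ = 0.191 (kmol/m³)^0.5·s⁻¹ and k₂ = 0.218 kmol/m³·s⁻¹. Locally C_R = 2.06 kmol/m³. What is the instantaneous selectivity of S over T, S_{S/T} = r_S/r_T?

1.26

S_{S/T} = r_S/r_T = (k₁·C_R^0.5)/(k₂) = (k₁/k₂)·C_R^0.5.
= (0.191×2.060^0.5) / (0.218) = 0.2741/0.2180 = 1.26.
Since the desired path is higher order in R, keeping C_R high (PFR or concentrated feed) favours S.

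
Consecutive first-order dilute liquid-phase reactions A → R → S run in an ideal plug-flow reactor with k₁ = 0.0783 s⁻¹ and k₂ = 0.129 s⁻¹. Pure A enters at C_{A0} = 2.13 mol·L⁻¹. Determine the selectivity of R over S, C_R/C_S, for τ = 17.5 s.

0.448

Solving the coupled first-order balances gives C_R(τ) = [k₁/(k₂−k₁)]·C_{A0}·(e^(−k₁τ) − e^(−k₂τ)).
e^(−k₁τ) = e^(−0.0783×17.5) = e^(−1.370) = 0.2540; e^(−k₂τ) = e^(−2.258) = 0.1046.
C_R = 0.0783×2.13/(0.129−0.0783) × (0.2540−0.1046) = 3.290×0.1494 = 0.4916 mol·L⁻¹.
C_A = C_{A0}e^(−k₁τ) = 0.5411 mol·L⁻¹, so C_S = C_{A0}−C_A−C_R = 1.097 mol·L⁻¹; C_R/C_S = 0.448.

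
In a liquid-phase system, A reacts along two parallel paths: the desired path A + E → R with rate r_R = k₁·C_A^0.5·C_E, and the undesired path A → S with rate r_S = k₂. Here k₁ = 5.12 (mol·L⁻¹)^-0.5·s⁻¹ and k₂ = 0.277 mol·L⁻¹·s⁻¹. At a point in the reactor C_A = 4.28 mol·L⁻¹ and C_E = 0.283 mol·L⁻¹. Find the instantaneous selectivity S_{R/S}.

S_{R/S} = r_R/r_S = (k₁·C_A^0.5·C_E)/(k₂) = (k₁/k₂)·C_A^0.5·C_E.
= (5.12×4.280^0.5×0.2830) / (0.277) = 2.998/0.2770 = 10.8.
Since the desired path is higher order in A, keeping C_A high (PFR or concentrated feed) favours R.

10.8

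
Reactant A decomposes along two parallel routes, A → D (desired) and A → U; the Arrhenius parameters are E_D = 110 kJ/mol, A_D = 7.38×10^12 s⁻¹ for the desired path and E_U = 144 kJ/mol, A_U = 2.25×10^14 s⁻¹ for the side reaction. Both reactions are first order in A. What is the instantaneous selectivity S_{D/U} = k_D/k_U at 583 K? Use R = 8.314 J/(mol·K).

Since both paths have the same order in A, the concentration cancels and S_{D/U} = k_D/k_U = (A_D/A_U)·exp[(E_U−E_D)/(RT)].
(E_U−E_D)/(RT) = (144−110)×10³/(8.314×583) = 34000/4847 = 7.015.
k_D/k_U = (7.38×10^12/2.25×10^14)·exp(7.015) = 0.03280 × 1113 = 36.5.
Since E_D < E_U, lowering the temperature improves selectivity toward D.

36.5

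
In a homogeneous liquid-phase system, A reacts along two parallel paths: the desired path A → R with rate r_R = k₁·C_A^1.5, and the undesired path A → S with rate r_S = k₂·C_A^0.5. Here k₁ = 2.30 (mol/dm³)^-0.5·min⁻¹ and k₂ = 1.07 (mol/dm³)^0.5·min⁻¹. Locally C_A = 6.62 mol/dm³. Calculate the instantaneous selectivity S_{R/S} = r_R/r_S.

14.2

S_{R/S} = r_R/r_S = (k₁·C_A^1.5)/(k₂·C_A^0.5) = (k₁/k₂)·C_A.
= (2.30×6.620^1.5) / (1.07×6.620^0.5) = 39.18/2.753 = 14.2.
Since the desired path is higher order in A, keeping C_A high (PFR or concentrated feed) favours R.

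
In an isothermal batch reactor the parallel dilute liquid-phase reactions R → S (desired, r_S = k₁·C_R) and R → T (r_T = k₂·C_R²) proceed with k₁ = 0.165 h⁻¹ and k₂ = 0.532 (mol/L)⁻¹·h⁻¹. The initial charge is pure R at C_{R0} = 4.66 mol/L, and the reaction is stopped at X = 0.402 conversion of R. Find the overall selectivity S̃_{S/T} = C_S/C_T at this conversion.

0.0850

C_R = C_{R0}(1−X) = 2.787 mol/L.
Along a PFR/batch, dC_S/dC_R = −r_S/(r_S+r_T) = −k₁/(k₁+k₂·C_R).
Integrating from C_{R0} to C_R: C_S = (0.165/0.532)·ln[(0.165+0.532·4.66)/(0.165+0.532·2.79)] = 0.3102·ln(2.644/1.648) = 0.1467 mol/L.
C_T = (C_{R0}−C_R)−C_S = 1.727 mol/L; S̃_{S/T} = 0.1467/1.727 = 0.0850.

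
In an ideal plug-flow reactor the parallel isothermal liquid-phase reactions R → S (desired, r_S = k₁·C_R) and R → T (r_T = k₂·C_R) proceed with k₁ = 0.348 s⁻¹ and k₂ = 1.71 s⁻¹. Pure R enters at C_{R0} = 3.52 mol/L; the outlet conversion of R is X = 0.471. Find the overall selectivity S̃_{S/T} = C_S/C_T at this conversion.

0.204

C_R = C_{R0}(1−X) = 1.862 mol/L.
Both paths are first order in R, so the instantaneous fraction to S is constant: dC_S/d(−C_R) = k₁/(k₁+k₂) = 0.1691.
C_S = 0.1691·(C_{R0}−C_R) = 0.1691×1.658 = 0.280 mol/L.
C_T = (C_{R0}−C_R)−C_S = 1.378 mol/L; S̃_{S/T} = 0.2803/1.378 = 0.204.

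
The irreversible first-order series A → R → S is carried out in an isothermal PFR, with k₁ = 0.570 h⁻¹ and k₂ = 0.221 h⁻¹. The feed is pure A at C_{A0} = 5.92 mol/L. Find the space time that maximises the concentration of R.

2.71 h

For first-order series the maximum of C_R occurs at τ_opt = ln(k₂/k₁)/(k₂−k₁).
= ln(0.221/0.570)/(0.221−0.570) = ln(0.3877)/-0.3490 = -0.9475/-0.3490 = 2.71 h.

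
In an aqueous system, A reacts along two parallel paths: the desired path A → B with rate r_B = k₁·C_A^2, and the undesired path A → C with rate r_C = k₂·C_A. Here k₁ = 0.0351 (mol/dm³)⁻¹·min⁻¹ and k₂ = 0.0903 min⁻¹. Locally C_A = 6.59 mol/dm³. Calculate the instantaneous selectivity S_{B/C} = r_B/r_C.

S_{B/C} = r_B/r_C = (k₁·C_A^2)/(k₂·C_A) = (k₁/k₂)·C_A.
= (0.0351×6.590^2) / (0.0903×6.590) = 1.524/0.5951 = 2.56.
Since the desired path is higher order in A, keeping C_A high (PFR or concentrated feed) favours B.

2.56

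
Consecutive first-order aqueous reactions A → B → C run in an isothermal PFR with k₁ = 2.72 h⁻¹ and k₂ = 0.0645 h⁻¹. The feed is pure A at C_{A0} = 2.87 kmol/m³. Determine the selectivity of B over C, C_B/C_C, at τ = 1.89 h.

For first-order series with pure A initially, C_B(τ) = k₁C_{A0}/(k₂−k₁)·(e^(−k₁τ) − e^(−k₂τ)).
e^(−k₁τ) = e^(−2.72×1.89) = e^(−5.141) = 0.005853; e^(−k₂τ) = e^(−0.1219) = 0.8852.
C_B = 2.72×2.87/(0.0645−2.72) × (0.005853−0.8852) = (-2.940)×(-0.8794) = 2.585 kmol/m³.
C_A = C_{A0}e^(−k₁τ) = 0.01680 kmol/m³, so C_C = C_{A0}−C_A−C_B = 0.2681 kmol/m³; C_B/C_C = 9.64.

9.64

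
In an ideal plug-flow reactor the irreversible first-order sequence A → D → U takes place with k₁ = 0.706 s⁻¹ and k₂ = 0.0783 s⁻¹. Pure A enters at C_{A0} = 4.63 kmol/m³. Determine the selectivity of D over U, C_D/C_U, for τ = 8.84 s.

1.28

Solving the coupled first-order balances gives C_D(τ) = [k₁/(k₂−k₁)]·C_{A0}·(e^(−k₁τ) − e^(−k₂τ)).
e^(−k₁τ) = e^(−0.706×8.84) = e^(−6.241) = 0.001948; e^(−k₂τ) = e^(−0.6922) = 0.5005.
C_D = 0.706×4.63/(0.0783−0.706) × (0.001948−0.5005) = (-5.208)×(-0.4985) = 2.596 kmol/m³.
C_A = C_{A0}e^(−k₁τ) = 0.009018 kmol/m³, so C_U = C_{A0}−C_A−C_D = 2.025 kmol/m³; C_D/C_U = 1.28.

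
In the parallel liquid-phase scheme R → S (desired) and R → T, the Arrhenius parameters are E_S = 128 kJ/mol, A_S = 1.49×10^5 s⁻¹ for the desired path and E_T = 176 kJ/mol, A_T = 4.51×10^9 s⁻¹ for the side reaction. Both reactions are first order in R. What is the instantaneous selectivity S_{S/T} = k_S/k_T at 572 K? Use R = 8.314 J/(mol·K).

0.799

With equal orders, S_{S/T} = k_S/k_T = (A_S/A_T)·exp[(E_T−E_S)/(RT)].
(E_T−E_S)/(RT) = (176−128)×10³/(8.314×572) = 48000/4756 = 10.09.
k_S/k_T = (1.49×10^5/4.51×10^9)·exp(10.09) = 3.304×10^-5 × 24182 = 0.799.
Since E_S < E_T, lowering the temperature improves selectivity toward S.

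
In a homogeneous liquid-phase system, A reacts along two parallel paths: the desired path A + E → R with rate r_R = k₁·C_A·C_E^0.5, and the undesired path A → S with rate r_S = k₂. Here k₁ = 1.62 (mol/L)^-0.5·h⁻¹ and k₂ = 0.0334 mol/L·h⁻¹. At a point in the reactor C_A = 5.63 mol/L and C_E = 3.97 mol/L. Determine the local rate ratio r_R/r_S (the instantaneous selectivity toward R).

544

S_{R/S} = r_R/r_S = (k₁·C_A·C_E^0.5)/(k₂) = (k₁/k₂)·C_A·C_E^0.5.
= (1.62×5.630×3.970^0.5) / (0.0334) = 18.17/0.03340 = 544.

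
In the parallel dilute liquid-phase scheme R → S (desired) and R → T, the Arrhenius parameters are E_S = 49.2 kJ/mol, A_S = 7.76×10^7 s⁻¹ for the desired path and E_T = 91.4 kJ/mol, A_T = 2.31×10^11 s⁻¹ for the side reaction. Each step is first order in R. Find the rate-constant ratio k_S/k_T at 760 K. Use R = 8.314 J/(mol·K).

0.267

k_S/k_T = (A_S/A_T)·exp[−(E_S−E_T)/(RT)] = (A_S/A_T)·exp[(E_T−E_S)/(RT)].
(E_T−E_S)/(RT) = (91.4−49.2)×10³/(8.314×760) = 42200/6319 = 6.679.
k_S/k_T = (7.76×10^7/2.31×10^11)·exp(6.679) = 3.359×10^-4 × 795.2 = 0.267.
Since E_S < E_T, lowering the temperature improves selectivity toward S.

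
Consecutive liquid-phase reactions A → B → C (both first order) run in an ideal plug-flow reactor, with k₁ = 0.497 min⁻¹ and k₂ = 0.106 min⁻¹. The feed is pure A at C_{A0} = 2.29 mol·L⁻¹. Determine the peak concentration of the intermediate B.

At the optimum, C_{B,max}/C_{A0} = (k₁/k₂)^[k₂/(k₂−k₁)].
= (0.497/0.106)^(0.106/(0.106−0.497)) = (4.689)^(-0.2711) = 0.6578.
C_{B,max} = 0.6578×2.29 = 1.51 mol·L⁻¹.

1.51 mol·L⁻¹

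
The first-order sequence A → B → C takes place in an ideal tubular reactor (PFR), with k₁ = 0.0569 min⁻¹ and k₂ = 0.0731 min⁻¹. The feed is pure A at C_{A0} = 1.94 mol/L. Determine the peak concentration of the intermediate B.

Evaluating C_B at τ_opt = ln(k₂/k₁)/(k₂−k₁) gives C_{B,max}/C_{A0} = (k₁/k₂)^[k₂/(k₂−k₁)].
= (0.0569/0.0731)^(0.0731/(0.0731−0.0569)) = (0.7784)^(4.512) = 0.3229.
C_{B,max} = 0.3229×1.94 = 0.626 mol/L.

0.626 mol/L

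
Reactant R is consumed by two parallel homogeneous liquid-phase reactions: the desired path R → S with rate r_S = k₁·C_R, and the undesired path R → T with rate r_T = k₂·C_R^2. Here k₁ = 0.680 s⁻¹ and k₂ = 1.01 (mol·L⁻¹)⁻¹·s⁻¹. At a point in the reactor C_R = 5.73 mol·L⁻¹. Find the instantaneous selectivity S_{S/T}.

0.117

S_{S/T} = r_S/r_T = (k₁·C_R)/(k₂·C_R^2) = (k₁/k₂)·C_R⁻¹.
= (0.680×5.730) / (1.01×5.730^2) = 3.896/33.16 = 0.117.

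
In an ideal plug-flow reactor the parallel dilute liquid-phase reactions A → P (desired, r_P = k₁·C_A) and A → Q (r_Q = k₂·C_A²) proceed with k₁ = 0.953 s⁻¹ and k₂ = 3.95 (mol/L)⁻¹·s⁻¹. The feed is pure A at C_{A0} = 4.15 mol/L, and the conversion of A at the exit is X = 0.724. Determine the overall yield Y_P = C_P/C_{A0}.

0.0670

C_A = C_{A0}(1−X) = 1.145 mol/L.
Along a PFR/batch, dC_P/dC_A = −r_P/(r_P+r_Q) = −k₁/(k₁+k₂·C_A).
Integrating from C_{A0} to C_A: C_P = (0.953/3.95)·ln[(0.953+3.95·4.15)/(0.953+3.95·1.15)] = 0.2413·ln(17.35/5.477) = 0.2781 mol/L.
Y_P = C_P/C_{A0} = 0.2781/4.15 = 0.0670.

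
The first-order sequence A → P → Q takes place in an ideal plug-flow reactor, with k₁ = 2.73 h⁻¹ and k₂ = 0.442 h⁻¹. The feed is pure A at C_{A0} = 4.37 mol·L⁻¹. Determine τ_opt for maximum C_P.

For first-order series the maximum of C_P occurs at τ_opt = ln(k₂/k₁)/(k₂−k₁).
= ln(0.442/2.73)/(0.442−2.73) = ln(0.1619)/-2.288 = -1.821/-2.288 = 0.796 h.

0.796 h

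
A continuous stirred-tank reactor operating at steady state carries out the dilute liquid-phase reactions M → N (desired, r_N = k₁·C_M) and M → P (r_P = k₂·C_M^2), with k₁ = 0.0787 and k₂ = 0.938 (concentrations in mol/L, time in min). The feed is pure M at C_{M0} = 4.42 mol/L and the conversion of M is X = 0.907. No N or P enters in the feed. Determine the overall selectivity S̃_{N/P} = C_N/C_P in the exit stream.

Exit C_M = C_{M0}(1−X) = 4.42×0.0930 = 0.4111 mol/L.
A CSTR operates uniformly at the exit composition, giving r_N = 0.03235 and r_P = 0.1585 (each k·C_M^n at C_M = 0.4111).
Overall selectivity = C_N/C_P = r_Nτ/(r_Pτ) = r_N/r_P = 0.204.

0.204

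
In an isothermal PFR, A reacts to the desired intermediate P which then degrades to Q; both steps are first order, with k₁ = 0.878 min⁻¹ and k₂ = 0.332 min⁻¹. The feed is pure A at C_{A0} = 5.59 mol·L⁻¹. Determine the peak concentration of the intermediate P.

At the optimum, C_{P,max}/C_{A0} = (k₁/k₂)^[k₂/(k₂−k₁)].
= (0.878/0.332)^(0.332/(0.332−0.878)) = (2.645)^(-0.6081) = 0.5536.
C_{P,max} = 0.5536×5.59 = 3.09 mol·L⁻¹.

3.09 mol·L⁻¹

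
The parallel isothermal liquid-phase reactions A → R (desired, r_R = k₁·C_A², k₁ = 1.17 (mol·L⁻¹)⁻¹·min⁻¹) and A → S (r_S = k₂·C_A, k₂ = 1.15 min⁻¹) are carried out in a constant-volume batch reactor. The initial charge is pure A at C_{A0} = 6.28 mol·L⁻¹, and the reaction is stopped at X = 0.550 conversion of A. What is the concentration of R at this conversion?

2.82 mol·L⁻¹

C_A = C_{A0}(1−X) = 2.826 mol·L⁻¹.
Along a PFR/batch, dC_S/dC_A = −r_S/(r_R+r_S) = −k₂/(k₂+k₁·C_A).
Integrating from C_{A0} to C_A: C_S = (1.15/1.17)·ln[(1.15+1.17·6.28)/(1.15+1.17·2.83)] = 0.9829·ln(8.498/4.456) = 0.6344 mol·L⁻¹.
Then C_R = (C_{A0}−C_A) − C_S = 3.454 − 0.6344 = 2.820 mol·L⁻¹.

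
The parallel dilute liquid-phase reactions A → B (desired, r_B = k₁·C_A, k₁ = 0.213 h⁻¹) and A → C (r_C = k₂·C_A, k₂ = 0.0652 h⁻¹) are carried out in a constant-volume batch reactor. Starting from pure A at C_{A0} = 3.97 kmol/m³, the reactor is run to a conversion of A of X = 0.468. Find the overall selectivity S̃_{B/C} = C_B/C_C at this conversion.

C_A = C_{A0}(1−X) = 2.112 kmol/m³.
Both paths are first order in A, so the instantaneous fraction to B is constant: dC_B/d(−C_A) = k₁/(k₁+k₂) = 0.7656.
C_B = 0.7656·(C_{A0}−C_A) = 0.7656×1.858 = 1.42 kmol/m³.
C_C = (C_{A0}−C_A)−C_B = 0.4354 kmol/m³; S̃_{B/C} = 1.423/0.4354 = 3.27.

3.27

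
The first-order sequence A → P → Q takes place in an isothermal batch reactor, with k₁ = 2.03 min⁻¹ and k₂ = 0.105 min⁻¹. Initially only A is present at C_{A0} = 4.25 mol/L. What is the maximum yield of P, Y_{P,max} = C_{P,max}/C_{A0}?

0.851

Evaluating C_P at t_opt = ln(k₂/k₁)/(k₂−k₁) gives C_{P,max}/C_{A0} = (k₁/k₂)^[k₂/(k₂−k₁)].
= (2.03/0.105)^(0.105/(0.105−2.03)) = (19.33)^(-0.05455) = 0.8508.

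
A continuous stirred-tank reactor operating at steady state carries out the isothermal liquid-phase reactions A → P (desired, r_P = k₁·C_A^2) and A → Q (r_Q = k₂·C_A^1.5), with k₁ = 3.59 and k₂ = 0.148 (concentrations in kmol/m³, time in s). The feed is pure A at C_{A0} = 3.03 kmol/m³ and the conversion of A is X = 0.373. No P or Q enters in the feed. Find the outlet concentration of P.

Exit C_A = C_{A0}(1−X) = 3.03×0.627 = 1.900 kmol/m³.
In a CSTR the entire volume is at exit conditions, so r_P = 3.59×1.900^2 = 12.96 and r_Q = 0.148×1.900^1.5 = 0.3875.
Fraction of consumed A going to P: r_P/(r_P+r_Q) = 0.9710.
C_P = 0.9710·C_{A0}·X = 0.9710×3.03×0.373 = 1.10 kmol/m³.

1.10 kmol/m³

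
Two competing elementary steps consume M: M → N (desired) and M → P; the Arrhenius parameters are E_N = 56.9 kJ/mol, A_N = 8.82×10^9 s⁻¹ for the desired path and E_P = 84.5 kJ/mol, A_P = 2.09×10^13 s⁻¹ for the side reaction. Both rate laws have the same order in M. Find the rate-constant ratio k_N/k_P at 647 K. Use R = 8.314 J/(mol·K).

0.0714

k_N/k_P = (A_N/A_P)·exp[−(E_N−E_P)/(RT)] = (A_N/A_P)·exp[(E_P−E_N)/(RT)].
(E_P−E_N)/(RT) = (84.5−56.9)×10³/(8.314×647) = 27600/5379 = 5.131.
k_N/k_P = (8.82×10^9/2.09×10^13)·exp(5.131) = 4.220×10^-4 × 169.2 = 0.0714.
Since E_N < E_P, lowering the temperature improves selectivity toward N.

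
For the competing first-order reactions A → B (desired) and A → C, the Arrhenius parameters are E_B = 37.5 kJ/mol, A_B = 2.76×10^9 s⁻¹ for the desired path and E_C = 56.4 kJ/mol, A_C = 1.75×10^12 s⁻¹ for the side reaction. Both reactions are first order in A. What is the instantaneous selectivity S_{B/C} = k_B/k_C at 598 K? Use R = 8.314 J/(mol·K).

0.0706

With equal orders, S_{B/C} = k_B/k_C = (A_B/A_C)·exp[(E_C−E_B)/(RT)].
(E_C−E_B)/(RT) = (56.4−37.5)×10³/(8.314×598) = 18900/4972 = 3.801.
k_B/k_C = (2.76×10^9/1.75×10^12)·exp(3.801) = 0.001577 × 44.77 = 0.0706.
Since E_B < E_C, lowering the temperature improves selectivity toward B.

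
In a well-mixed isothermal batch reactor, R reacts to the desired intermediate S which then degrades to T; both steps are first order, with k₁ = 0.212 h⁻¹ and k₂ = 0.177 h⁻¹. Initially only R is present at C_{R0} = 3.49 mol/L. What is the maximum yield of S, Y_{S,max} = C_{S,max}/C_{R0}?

At the optimum, C_{S,max}/C_{R0} = (k₁/k₂)^[k₂/(k₂−k₁)].
= (0.212/0.177)^(0.177/(0.177−0.212)) = (1.198)^(-5.057) = 0.4015.

0.402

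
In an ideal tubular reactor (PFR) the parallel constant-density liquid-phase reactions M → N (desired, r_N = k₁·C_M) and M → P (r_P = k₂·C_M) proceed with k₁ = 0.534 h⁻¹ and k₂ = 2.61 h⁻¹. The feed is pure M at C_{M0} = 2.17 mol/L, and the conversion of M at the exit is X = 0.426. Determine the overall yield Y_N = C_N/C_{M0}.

C_M = C_{M0}(1−X) = 1.246 mol/L.
Both paths are first order in M, so the instantaneous fraction to N is constant: dC_N/d(−C_M) = k₁/(k₁+k₂) = 0.1698.
C_N = 0.1698·(C_{M0}−C_M) = 0.1698×0.9244 = 0.157 mol/L.
Y_N = C_N/C_{M0} = 0.1570/2.17 = 0.0724.

0.0724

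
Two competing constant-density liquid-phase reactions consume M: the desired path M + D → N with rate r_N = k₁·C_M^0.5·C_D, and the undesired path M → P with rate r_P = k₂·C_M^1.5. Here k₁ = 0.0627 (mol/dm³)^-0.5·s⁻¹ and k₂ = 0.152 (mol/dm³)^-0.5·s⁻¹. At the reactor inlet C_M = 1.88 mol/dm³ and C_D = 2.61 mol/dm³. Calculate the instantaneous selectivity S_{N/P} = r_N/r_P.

0.573

S_{N/P} = r_N/r_P = (k₁·C_M^0.5·C_D)/(k₂·C_M^1.5) = (k₁/k₂)·C_M⁻¹·C_D.
= (0.0627×1.880^0.5×2.610) / (0.152×1.880^1.5) = 0.2244/0.3918 = 0.573.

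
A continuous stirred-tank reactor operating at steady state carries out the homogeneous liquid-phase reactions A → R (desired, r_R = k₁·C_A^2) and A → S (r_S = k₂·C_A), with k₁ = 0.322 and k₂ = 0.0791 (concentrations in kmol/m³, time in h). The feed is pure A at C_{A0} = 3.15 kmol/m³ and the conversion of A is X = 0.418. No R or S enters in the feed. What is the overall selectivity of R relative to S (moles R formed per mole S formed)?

Exit C_A = C_{A0}(1−X) = 3.15×0.582 = 1.833 kmol/m³.
In a CSTR the entire volume is at exit conditions, so r_R = 0.322×1.833^2 = 1.082 and r_S = 0.0791×1.833 = 0.1450.
Overall selectivity = C_R/C_S = r_Rτ/(r_Sτ) = r_R/r_S = 7.46.

7.46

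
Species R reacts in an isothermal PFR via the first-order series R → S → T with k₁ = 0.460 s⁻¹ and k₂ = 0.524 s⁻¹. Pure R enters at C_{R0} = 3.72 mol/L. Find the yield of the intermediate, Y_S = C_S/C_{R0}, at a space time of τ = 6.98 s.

0.104

Solving the coupled first-order balances gives C_S(τ) = [k₁/(k₂−k₁)]·C_{R0}·(e^(−k₁τ) − e^(−k₂τ)).
e^(−k₁τ) = e^(−0.460×6.98) = e^(−3.211) = 0.04032; e^(−k₂τ) = e^(−3.658) = 0.02580.
C_S = 0.460×3.72/(0.524−0.460) × (0.04032−0.02580) = 26.74×0.01453 = 0.3884 mol/L.
Y_S = C_S/C_{R0} = 0.3884/3.72 = 0.104.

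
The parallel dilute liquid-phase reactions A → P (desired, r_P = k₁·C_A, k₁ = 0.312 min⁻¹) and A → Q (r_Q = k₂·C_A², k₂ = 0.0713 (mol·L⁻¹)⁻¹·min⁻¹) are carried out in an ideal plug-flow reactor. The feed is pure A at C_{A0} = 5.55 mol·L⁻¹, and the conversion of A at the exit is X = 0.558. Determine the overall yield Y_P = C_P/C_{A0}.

0.295

C_A = C_{A0}(1−X) = 2.453 mol·L⁻¹.
Along a PFR/batch, dC_P/dC_A = −r_P/(r_P+r_Q) = −k₁/(k₁+k₂·C_A).
Integrating from C_{A0} to C_A: C_P = (0.312/0.0713)·ln[(0.312+0.0713·5.55)/(0.312+0.0713·2.45)] = 4.376·ln(0.7077/0.4869) = 1.636 mol·L⁻¹.
Y_P = C_P/C_{A0} = 1.636/5.55 = 0.295.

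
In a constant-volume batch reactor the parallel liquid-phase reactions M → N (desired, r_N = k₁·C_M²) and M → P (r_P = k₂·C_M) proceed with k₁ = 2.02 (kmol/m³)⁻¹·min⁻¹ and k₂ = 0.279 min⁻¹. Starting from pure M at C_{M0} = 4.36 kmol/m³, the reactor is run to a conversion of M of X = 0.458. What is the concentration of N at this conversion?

1.92 kmol/m³

C_M = C_{M0}(1−X) = 2.363 kmol/m³.
Along a PFR/batch, dC_P/dC_M = −r_P/(r_N+r_P) = −k₂/(k₂+k₁·C_M).
Integrating from C_{M0} to C_M: C_P = (0.279/2.02)·ln[(0.279+2.02·4.36)/(0.279+2.02·2.36)] = 0.1381·ln(9.086/5.053) = 0.08106 kmol/m³.
Then C_N = (C_{M0}−C_M) − C_P = 1.997 − 0.08106 = 1.916 kmol/m³.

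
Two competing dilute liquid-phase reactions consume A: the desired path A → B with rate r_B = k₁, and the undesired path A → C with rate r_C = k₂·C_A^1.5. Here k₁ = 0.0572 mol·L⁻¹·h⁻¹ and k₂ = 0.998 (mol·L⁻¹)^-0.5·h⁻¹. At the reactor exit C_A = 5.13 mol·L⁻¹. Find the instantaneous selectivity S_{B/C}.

0.00493

S_{B/C} = r_B/r_C = (k₁)/(k₂·C_A^1.5) = (k₁/k₂)·C_A^-1.5.
= (0.0572) / (0.998×5.130^1.5) = 0.05720/11.60 = 0.00493.
The undesired path is higher order in A, so low C_A (CSTR or dilute feed) favours B.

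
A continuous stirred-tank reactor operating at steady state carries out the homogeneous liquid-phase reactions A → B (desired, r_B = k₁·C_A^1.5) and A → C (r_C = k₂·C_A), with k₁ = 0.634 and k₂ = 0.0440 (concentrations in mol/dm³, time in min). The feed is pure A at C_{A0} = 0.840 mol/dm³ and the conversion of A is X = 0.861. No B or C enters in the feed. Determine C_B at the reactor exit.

Exit C_A = C_{A0}(1−X) = 0.840×0.139 = 0.1168 mol/dm³.
A CSTR operates uniformly at the exit composition, giving r_B = 0.02529 and r_C = 0.005137 (each k·C_A^n at C_A = 0.1168).
Fraction of consumed A going to B: r_B/(r_B+r_C) = 0.8312.
C_B = 0.8312·C_{A0}·X = 0.8312×0.840×0.861 = 0.601 mol/dm³.

0.601 mol/dm³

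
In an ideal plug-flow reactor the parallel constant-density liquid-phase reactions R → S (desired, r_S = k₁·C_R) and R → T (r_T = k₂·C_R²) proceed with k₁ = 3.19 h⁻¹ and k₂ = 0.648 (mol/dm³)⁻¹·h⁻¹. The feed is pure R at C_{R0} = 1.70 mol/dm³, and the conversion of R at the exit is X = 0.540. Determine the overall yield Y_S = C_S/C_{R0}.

0.432

C_R = C_{R0}(1−X) = 0.7820 mol/dm³.
Along a PFR/batch, dC_S/dC_R = −r_S/(r_S+r_T) = −k₁/(k₁+k₂·C_R).
Integrating from C_{R0} to C_R: C_S = (3.19/0.648)·ln[(3.19+0.648·1.70)/(3.19+0.648·0.782)] = 4.923·ln(4.292/3.697) = 0.7345 mol/dm³.
Y_S = C_S/C_{R0} = 0.7345/1.70 = 0.432.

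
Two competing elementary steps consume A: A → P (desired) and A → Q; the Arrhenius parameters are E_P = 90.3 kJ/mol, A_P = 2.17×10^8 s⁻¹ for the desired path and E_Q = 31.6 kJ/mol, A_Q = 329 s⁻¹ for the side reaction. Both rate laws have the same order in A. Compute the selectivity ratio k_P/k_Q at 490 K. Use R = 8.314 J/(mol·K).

0.364

k_P/k_Q = (A_P/A_Q)·exp[−(E_P−E_Q)/(RT)] = (A_P/A_Q)·exp[(E_Q−E_P)/(RT)].
(E_Q−E_P)/(RT) = (31.6−90.3)×10³/(8.314×490) = -58700/4074 = -14.41.
k_P/k_Q = (2.17×10^8/329)·exp(-14.41) = 6.596×10^5 × 5.524×10^-7 = 0.364.
Since E_P > E_Q, raising the temperature improves selectivity toward P.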